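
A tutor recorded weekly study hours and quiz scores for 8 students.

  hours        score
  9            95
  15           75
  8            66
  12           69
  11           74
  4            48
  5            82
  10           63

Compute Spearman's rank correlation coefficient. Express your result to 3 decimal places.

0.238

Rank hours: 4, 8, 3, 7, 6, 1, 2, 5
Rank score: 8, 6, 3, 4, 5, 1, 7, 2
d = rank(hours) − rank(score): -4, 2, 0, 3, 1, 0, -5, 3; Σd² = 64
ρ = 1 − 6Σd² / [n(n²−1)] = 1 − 6×64 / (8×63) = 1 − 384/504 ≈ 0.238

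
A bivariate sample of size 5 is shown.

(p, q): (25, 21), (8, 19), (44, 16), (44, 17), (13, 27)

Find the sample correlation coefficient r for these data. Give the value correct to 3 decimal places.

-0.680

n = 5, Σp = 134, Σq = 100, Σp² = 4730, Σq² = 2076, Σpq = 2480
nΣpq − ΣpΣq = 12400 − 13400 = -1000
nΣp² − (Σp)² = 23650 − 17956 = 5694; nΣq² − (Σq)² = 10380 − 10000 = 380
r = -1000 / √(5694 × 380) = -1000 / 1470.9589 ≈ -0.680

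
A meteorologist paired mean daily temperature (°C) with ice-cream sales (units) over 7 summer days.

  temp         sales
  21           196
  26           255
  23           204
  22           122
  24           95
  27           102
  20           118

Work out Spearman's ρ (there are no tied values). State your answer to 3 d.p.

-0.071

Rank temp: 2, 6, 4, 3, 5, 7, 1
Rank sales: 5, 7, 6, 4, 1, 2, 3
d = rank(temp) − rank(sales): -3, -1, -2, -1, 4, 5, -2; Σd² = 60
ρ = 1 − 6Σd² / [n(n²−1)] = 1 − 6×60 / (7×48) = 1 − 360/336 ≈ -0.071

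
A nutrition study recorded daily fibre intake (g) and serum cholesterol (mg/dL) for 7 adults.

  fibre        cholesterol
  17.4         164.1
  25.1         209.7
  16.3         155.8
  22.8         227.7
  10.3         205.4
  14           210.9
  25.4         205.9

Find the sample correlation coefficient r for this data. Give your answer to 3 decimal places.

n = 7, Σx = 131.3, Σy = 1379.5, Σx² = 2665.55, Σy² = 276086.61, Σxy = 26147.99
nΣxy − ΣxΣy = 183035.93 − 181128.35 = 1907.58
nΣx² − (Σx)² = 18658.85 − 17239.69 = 1419.16; nΣy² − (Σy)² = 1932606.27 − 1903020.25 = 29586.02
r = 1907.58 / √(1419.16 × 29586.02) = 1907.58 / 6479.7605 ≈ 0.294

0.294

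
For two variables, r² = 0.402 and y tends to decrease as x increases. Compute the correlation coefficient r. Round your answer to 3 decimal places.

|r| = √0.402 = 0.634
The association is negative, so r = −0.634.

-0.634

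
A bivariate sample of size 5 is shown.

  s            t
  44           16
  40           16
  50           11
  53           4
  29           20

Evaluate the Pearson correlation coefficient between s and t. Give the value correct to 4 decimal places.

n = 5, Σs = 216, Σt = 67, Σs² = 9686, Σt² = 1049, Σst = 2686
nΣst − ΣsΣt = 13430 − 14472 = -1042
nΣs² − (Σs)² = 48430 − 46656 = 1774; nΣt² − (Σt)² = 5245 − 4489 = 756
r = -1042 / √(1774 × 756) = -1042 / 1158.0777 ≈ -0.8998

-0.8998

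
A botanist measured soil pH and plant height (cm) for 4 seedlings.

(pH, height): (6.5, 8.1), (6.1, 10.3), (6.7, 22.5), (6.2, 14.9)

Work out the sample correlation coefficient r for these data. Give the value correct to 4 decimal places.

n = 4, Σx = 25.5, Σy = 55.8, Σx² = 162.79, Σy² = 899.96, Σxy = 358.61
nΣxy − ΣxΣy = 1434.44 − 1422.9 = 11.54
nΣx² − (Σx)² = 651.16 − 650.25 = 0.91; nΣy² − (Σy)² = 3599.84 − 3113.64 = 486.2
r = 11.54 / √(0.91 × 486.2) = 11.54 / 21.0343 ≈ 0.5486

0.5486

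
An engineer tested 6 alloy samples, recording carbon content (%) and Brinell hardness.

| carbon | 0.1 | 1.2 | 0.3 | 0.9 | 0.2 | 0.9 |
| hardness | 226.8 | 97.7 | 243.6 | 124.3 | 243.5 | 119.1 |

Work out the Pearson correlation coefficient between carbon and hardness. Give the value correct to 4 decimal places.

-0.9687

n = 6, Σx = 3.6, Σy = 1055, Σx² = 3.2, Σy² = 209252.04, Σxy = 480.76
nΣxy − ΣxΣy = 2884.56 − 3798 = -913.44
nΣx² − (Σx)² = 19.2 − 12.96 = 6.24; nΣy² − (Σy)² = 1255512.24 − 1113025 = 142487.24
r = -913.44 / √(6.24 × 142487.24) = -913.44 / 942.9318 ≈ -0.9687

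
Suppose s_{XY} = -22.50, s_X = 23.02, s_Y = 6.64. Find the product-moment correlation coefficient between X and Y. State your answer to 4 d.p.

-0.1472

r = Cov(X,Y) / (s_X · s_Y) = -22.50 / (23.02 × 6.64)
  = -22.50 / 152.8528 ≈ -0.1472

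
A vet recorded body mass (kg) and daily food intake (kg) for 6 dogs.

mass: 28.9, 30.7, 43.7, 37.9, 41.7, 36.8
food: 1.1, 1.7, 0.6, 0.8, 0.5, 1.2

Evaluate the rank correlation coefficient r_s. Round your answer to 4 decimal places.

-0.7714

Rank mass: 1, 2, 6, 4, 5, 3
Rank food: 4, 6, 2, 3, 1, 5
d = rank(mass) − rank(food): -3, -4, 4, 1, 4, -2; Σd² = 62
ρ = 1 − 6Σd² / [n(n²−1)] = 1 − 6×62 / (6×35) = 1 − 372/210 ≈ -0.7714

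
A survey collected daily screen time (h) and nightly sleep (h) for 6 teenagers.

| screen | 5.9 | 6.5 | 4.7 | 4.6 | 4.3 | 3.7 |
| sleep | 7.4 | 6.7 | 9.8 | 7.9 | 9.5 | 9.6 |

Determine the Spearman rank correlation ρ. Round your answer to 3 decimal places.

-0.657

Rank screen: 5, 6, 4, 3, 2, 1
Rank sleep: 2, 1, 6, 3, 4, 5
d = rank(screen) − rank(sleep): 3, 5, -2, 0, -2, -4; Σd² = 58
ρ = 1 − 6Σd² / [n(n²−1)] = 1 − 6×58 / (6×35) = 1 − 348/210 ≈ -0.657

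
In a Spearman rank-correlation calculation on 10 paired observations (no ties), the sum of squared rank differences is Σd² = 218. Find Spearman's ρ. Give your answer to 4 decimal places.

-0.3212

ρ = 1 − 6Σd² / [n(n²−1)] = 1 − 6×218 / (10×99)
  = 1 − 1308/990 = 1 − 1.32121 ≈ -0.3212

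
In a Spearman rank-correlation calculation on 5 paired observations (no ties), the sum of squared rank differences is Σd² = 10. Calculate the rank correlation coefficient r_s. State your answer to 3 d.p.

0.500

ρ = 1 − 6Σd² / [n(n²−1)] = 1 − 6×10 / (5×24)
  = 1 − 60/120 = 1 − 0.5000 ≈ 0.500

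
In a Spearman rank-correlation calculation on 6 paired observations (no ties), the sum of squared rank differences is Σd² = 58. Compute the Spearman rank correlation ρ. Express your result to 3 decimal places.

-0.657

ρ = 1 − 6Σd² / [n(n²−1)] = 1 − 6×58 / (6×35)
  = 1 − 348/210 = 1 − 1.6571 ≈ -0.657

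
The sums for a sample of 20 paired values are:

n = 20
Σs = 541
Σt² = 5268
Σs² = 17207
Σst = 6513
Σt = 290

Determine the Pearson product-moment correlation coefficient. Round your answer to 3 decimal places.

r = (nΣst − ΣsΣt) / √[(nΣs² − (Σs)²)(nΣt² − (Σt)²)]
Numerator: 20×6513 − 541×290 = -26630
Denominator: √[(344140 − 292681)(105360 − 84100)] = √[51459 × 21260] = 33075.9481
r = -26630 / 33075.9481 ≈ -0.805

-0.805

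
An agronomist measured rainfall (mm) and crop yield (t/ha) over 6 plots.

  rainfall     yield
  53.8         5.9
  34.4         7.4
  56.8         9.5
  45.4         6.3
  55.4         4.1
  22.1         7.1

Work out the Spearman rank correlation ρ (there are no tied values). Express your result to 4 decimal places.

-0.0857

Rank rainfall: 4, 2, 6, 3, 5, 1
Rank yield: 2, 5, 6, 3, 1, 4
d = rank(rainfall) − rank(yield): 2, -3, 0, 0, 4, -3; Σd² = 38
ρ = 1 − 6Σd² / [n(n²−1)] = 1 − 6×38 / (6×35) = 1 − 228/210 ≈ -0.0857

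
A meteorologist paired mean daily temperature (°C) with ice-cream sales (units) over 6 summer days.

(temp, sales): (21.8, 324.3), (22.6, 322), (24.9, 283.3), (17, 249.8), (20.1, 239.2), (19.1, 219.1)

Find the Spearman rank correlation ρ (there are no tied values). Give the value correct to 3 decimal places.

0.600

Rank temp: 4, 5, 6, 1, 3, 2
Rank sales: 6, 5, 4, 3, 2, 1
d = rank(temp) − rank(sales): -2, 0, 2, -2, 1, 1; Σd² = 14
ρ = 1 − 6Σd² / [n(n²−1)] = 1 − 6×14 / (6×35) = 1 − 84/210 ≈ 0.600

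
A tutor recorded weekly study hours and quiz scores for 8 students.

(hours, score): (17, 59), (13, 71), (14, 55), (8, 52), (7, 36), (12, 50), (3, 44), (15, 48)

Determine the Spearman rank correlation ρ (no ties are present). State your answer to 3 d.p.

0.619

Rank hours: 8, 5, 6, 3, 2, 4, 1, 7
Rank score: 7, 8, 6, 5, 1, 4, 2, 3
d = rank(hours) − rank(score): 1, -3, 0, -2, 1, 0, -1, 4; Σd² = 32
ρ = 1 − 6Σd² / [n(n²−1)] = 1 − 6×32 / (8×63) = 1 − 192/504 ≈ 0.619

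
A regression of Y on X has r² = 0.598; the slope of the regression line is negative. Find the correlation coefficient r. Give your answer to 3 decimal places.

-0.773

|r| = √0.598 = 0.773
The association is negative, so r = −0.773.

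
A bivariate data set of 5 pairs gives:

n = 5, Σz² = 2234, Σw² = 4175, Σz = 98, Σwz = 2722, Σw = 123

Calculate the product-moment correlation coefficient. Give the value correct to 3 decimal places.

0.519

r = (nΣwz − ΣwΣz) / √[(nΣw² − (Σw)²)(nΣz² − (Σz)²)]
Numerator: 5×2722 − 123×98 = 1556
Denominator: √[(20875 − 15129)(11170 − 9604)] = √[5746 × 1566] = 2999.7060
r = 1556 / 2999.7060 ≈ 0.519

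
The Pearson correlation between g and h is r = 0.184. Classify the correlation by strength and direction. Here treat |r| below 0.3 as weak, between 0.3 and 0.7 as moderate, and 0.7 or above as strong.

weak positive

r = 0.184 > 0 so the relationship is positive.
|r| = 0.184, which falls in the weak range.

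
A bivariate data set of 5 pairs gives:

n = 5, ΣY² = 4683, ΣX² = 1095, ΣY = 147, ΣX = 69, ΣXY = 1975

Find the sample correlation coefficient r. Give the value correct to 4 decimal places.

-0.2360

r = (nΣXY − ΣXΣY) / √[(nΣX² − (ΣX)²)(nΣY² − (ΣY)²)]
Numerator: 5×1975 − 69×147 = -268
Denominator: √[(5475 − 4761)(23415 − 21609)] = √[714 × 1806] = 1135.5545
r = -268 / 1135.5545 ≈ -0.2360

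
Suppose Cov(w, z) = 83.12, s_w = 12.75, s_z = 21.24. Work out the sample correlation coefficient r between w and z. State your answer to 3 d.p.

r = Cov(w,z) / (s_w · s_z) = 83.12 / (12.75 × 21.24)
  = 83.12 / 270.8100 ≈ 0.307

0.307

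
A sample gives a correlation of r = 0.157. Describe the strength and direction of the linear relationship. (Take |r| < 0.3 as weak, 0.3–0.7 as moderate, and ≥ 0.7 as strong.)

weak positive

r = 0.157 > 0 so the relationship is positive.
|r| = 0.157, which falls in the weak range.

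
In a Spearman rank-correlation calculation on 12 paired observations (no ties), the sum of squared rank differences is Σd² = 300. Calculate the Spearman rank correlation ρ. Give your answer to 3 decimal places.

ρ = 1 − 6Σd² / [n(n²−1)] = 1 − 6×300 / (12×143)
  = 1 − 1800/1716 = 1 − 1.0490 ≈ -0.049

-0.049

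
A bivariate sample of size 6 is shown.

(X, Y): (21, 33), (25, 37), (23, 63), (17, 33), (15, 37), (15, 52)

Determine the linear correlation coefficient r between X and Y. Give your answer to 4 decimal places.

0.1260

n = 6, ΣX = 116, ΣY = 255, ΣX² = 2334, ΣY² = 11589, ΣXY = 4963
nΣXY − ΣXΣY = 29778 − 29580 = 198
nΣX² − (ΣX)² = 14004 − 13456 = 548; nΣY² − (ΣY)² = 69534 − 65025 = 4509
r = 198 / √(548 × 4509) = 198 / 1571.9198 ≈ 0.1260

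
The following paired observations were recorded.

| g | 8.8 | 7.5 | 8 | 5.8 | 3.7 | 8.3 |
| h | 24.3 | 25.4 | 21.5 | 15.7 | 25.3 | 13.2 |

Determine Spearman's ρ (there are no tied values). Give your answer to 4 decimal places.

-0.3143

Rank g: 6, 3, 4, 2, 1, 5
Rank h: 4, 6, 3, 2, 5, 1
d = rank(g) − rank(h): 2, -3, 1, 0, -4, 4; Σd² = 46
ρ = 1 − 6Σd² / [n(n²−1)] = 1 − 6×46 / (6×35) = 1 − 276/210 ≈ -0.3143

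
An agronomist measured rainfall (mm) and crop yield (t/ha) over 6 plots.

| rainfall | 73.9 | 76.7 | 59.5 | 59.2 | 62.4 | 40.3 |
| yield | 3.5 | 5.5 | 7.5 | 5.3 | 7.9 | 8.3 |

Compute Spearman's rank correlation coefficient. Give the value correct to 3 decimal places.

-0.486

Rank rainfall: 5, 6, 3, 2, 4, 1
Rank yield: 1, 3, 4, 2, 5, 6
d = rank(rainfall) − rank(yield): 4, 3, -1, 0, -1, -5; Σd² = 52
ρ = 1 − 6Σd² / [n(n²−1)] = 1 − 6×52 / (6×35) = 1 − 312/210 ≈ -0.486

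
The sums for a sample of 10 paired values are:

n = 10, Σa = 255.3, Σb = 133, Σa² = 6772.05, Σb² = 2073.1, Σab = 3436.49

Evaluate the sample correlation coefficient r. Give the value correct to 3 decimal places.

0.147

r = (nΣab − ΣaΣb) / √[(nΣa² − (Σa)²)(nΣb² − (Σb)²)]
Numerator: 10×3436.49 − 255.3×133 = 410
Denominator: √[(67720.5 − 65178.09)(20731 − 17689)] = √[2542.41 × 3042] = 2781.0090
r = 410 / 2781.0090 ≈ 0.147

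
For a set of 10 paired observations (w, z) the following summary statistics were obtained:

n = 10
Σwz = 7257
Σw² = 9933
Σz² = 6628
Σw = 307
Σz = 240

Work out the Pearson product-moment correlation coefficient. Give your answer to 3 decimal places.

r = (nΣwz − ΣwΣz) / √[(nΣw² − (Σw)²)(nΣz² − (Σz)²)]
Numerator: 10×7257 − 307×240 = -1110
Denominator: √[(99330 − 94249)(66280 − 57600)] = √[5081 × 8680] = 6641.0150
r = -1110 / 6641.0150 ≈ -0.167

-0.167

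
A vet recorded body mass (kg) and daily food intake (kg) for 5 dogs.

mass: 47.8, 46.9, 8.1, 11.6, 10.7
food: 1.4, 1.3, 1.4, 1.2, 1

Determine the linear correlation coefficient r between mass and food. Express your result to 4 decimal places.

0.4552

n = 5, Σx = 125.1, Σy = 6.3, Σx² = 4799.11, Σy² = 8.05, Σxy = 163.85
nΣxy − ΣxΣy = 819.25 − 788.13 = 31.12
nΣx² − (Σx)² = 23995.55 − 15650.01 = 8345.54; nΣy² − (Σy)² = 40.25 − 39.69 = 0.56
r = 31.12 / √(8345.54 × 0.56) = 31.12 / 68.3630 ≈ 0.4552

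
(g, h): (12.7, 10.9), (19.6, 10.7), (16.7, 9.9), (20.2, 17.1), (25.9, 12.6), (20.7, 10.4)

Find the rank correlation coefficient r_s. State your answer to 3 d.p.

0.314

Rank g: 1, 3, 2, 4, 6, 5
Rank h: 4, 3, 1, 6, 5, 2
d = rank(g) − rank(h): -3, 0, 1, -2, 1, 3; Σd² = 24
ρ = 1 − 6Σd² / [n(n²−1)] = 1 − 6×24 / (6×35) = 1 − 144/210 ≈ 0.314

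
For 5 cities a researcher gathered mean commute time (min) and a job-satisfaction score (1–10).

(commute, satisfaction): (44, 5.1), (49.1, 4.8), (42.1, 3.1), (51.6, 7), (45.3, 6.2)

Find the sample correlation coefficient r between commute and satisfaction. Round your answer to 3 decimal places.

n = 5, Σx = 232.1, Σy = 26.2, Σx² = 10833.87, Σy² = 146.1, Σxy = 1232.65
nΣxy − ΣxΣy = 6163.25 − 6081.02 = 82.23
nΣx² − (Σx)² = 54169.35 − 53870.41 = 298.94; nΣy² − (Σy)² = 730.5 − 686.44 = 44.06
r = 82.23 / √(298.94 × 44.06) = 82.23 / 114.7663 ≈ 0.716

0.716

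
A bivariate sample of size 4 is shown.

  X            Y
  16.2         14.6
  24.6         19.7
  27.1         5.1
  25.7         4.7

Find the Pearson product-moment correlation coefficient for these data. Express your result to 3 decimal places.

n = 4, ΣX = 93.6, ΣY = 44.1, ΣX² = 2262.5, ΣY² = 649.35, ΣXY = 980.14
nΣXY − ΣXΣY = 3920.56 − 4127.76 = -207.2
nΣX² − (ΣX)² = 9050 − 8760.96 = 289.04; nΣY² − (ΣY)² = 2597.4 − 1944.81 = 652.59
r = -207.2 / √(289.04 × 652.59) = -207.2 / 434.3094 ≈ -0.477

-0.477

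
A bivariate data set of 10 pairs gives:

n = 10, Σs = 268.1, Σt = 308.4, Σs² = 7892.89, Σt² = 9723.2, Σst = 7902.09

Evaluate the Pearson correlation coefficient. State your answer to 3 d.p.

r = (nΣst − ΣsΣt) / √[(nΣs² − (Σs)²)(nΣt² − (Σt)²)]
Numerator: 10×7902.09 − 268.1×308.4 = -3661.14
Denominator: √[(78928.9 − 71877.61)(97232 − 95110.56)] = √[7051.29 × 2121.44] = 3867.6723
r = -3661.14 / 3867.6723 ≈ -0.947

-0.947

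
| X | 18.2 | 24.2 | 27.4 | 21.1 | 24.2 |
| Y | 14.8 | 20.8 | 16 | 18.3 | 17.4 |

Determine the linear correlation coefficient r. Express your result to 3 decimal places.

n = 5, ΣX = 115.1, ΣY = 87.3, ΣX² = 2698.49, ΣY² = 1545.33, ΣXY = 2018.33
nΣXY − ΣXΣY = 10091.65 − 10048.23 = 43.42
nΣX² − (ΣX)² = 13492.45 − 13248.01 = 244.44; nΣY² − (ΣY)² = 7726.65 − 7621.29 = 105.36
r = 43.42 / √(244.44 × 105.36) = 43.42 / 160.4811 ≈ 0.271

0.271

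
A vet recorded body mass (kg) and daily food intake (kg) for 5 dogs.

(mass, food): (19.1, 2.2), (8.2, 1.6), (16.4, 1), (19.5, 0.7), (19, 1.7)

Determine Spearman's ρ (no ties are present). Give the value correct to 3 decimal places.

Rank mass: 4, 1, 2, 5, 3
Rank food: 5, 3, 2, 1, 4
d = rank(mass) − rank(food): -1, -2, 0, 4, -1; Σd² = 22
ρ = 1 − 6Σd² / [n(n²−1)] = 1 − 6×22 / (5×24) = 1 − 132/120 ≈ -0.100

-0.100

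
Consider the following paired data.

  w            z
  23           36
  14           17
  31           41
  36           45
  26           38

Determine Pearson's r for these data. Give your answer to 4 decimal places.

n = 5, Σw = 130, Σz = 177, Σw² = 3658, Σz² = 6735, Σwz = 4945
nΣwz − ΣwΣz = 24725 − 23010 = 1715
nΣw² − (Σw)² = 18290 − 16900 = 1390; nΣz² − (Σz)² = 33675 − 31329 = 2346
r = 1715 / √(1390 × 2346) = 1715 / 1805.8073 ≈ 0.9497

0.9497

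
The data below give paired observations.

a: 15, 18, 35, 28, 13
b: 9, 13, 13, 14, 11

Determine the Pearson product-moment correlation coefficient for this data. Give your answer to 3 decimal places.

n = 5, Σa = 109, Σb = 60, Σa² = 2727, Σb² = 736, Σab = 1359
nΣab − ΣaΣb = 6795 − 6540 = 255
nΣa² − (Σa)² = 13635 − 11881 = 1754; nΣb² − (Σb)² = 3680 − 3600 = 80
r = 255 / √(1754 × 80) = 255 / 374.5931 ≈ 0.681

0.681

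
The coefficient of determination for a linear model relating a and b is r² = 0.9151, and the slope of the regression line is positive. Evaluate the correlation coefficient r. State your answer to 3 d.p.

0.957

|r| = √0.9151 = 0.957
The association is positive, so r = 0.957.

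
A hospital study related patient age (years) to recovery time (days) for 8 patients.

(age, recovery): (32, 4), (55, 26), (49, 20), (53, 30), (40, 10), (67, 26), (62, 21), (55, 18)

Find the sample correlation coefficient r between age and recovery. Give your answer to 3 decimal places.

0.813

n = 8, Σx = 413, Σy = 155, Σx² = 22217, Σy² = 3533, Σxy = 8562
nΣxy − ΣxΣy = 68496 − 64015 = 4481
nΣx² − (Σx)² = 177736 − 170569 = 7167; nΣy² − (Σy)² = 28264 − 24025 = 4239
r = 4481 / √(7167 × 4239) = 4481 / 5511.8883 ≈ 0.813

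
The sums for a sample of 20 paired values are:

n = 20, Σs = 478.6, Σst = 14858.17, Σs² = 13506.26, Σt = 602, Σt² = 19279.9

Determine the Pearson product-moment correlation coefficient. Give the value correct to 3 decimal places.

r = (nΣst − ΣsΣt) / √[(nΣs² − (Σs)²)(nΣt² − (Σt)²)]
Numerator: 20×14858.17 − 478.6×602 = 9046.2
Denominator: √[(270125.2 − 229057.96)(385598 − 362404)] = √[41067.24 × 23194] = 30862.8185
r = 9046.2 / 30862.8185 ≈ 0.293

0.293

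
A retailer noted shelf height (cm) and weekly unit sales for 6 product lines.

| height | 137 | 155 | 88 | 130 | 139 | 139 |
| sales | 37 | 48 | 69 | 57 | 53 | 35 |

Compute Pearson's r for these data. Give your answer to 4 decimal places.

-0.7190

n = 6, Σx = 788, Σy = 299, Σx² = 106080, Σy² = 15717, Σxy = 38223
nΣxy − ΣxΣy = 229338 − 235612 = -6274
nΣx² − (Σx)² = 636480 − 620944 = 15536; nΣy² − (Σy)² = 94302 − 89401 = 4901
r = -6274 / √(15536 × 4901) = -6274 / 8725.9347 ≈ -0.7190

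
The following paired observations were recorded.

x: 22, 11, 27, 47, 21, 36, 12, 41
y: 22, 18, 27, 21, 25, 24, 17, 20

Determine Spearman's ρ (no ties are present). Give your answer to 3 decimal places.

Rank x: 4, 1, 5, 8, 3, 6, 2, 7
Rank y: 5, 2, 8, 4, 7, 6, 1, 3
d = rank(x) − rank(y): -1, -1, -3, 4, -4, 0, 1, 4; Σd² = 60
ρ = 1 − 6Σd² / [n(n²−1)] = 1 − 6×60 / (8×63) = 1 − 360/504 ≈ 0.286

0.286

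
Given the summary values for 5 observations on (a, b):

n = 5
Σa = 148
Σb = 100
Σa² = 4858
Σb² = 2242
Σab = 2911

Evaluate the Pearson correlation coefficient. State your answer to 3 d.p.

r = (nΣab − ΣaΣb) / √[(nΣa² − (Σa)²)(nΣb² − (Σb)²)]
Numerator: 5×2911 − 148×100 = -245
Denominator: √[(24290 − 21904)(11210 − 10000)] = √[2386 × 1210] = 1699.1351
r = -245 / 1699.1351 ≈ -0.144

-0.144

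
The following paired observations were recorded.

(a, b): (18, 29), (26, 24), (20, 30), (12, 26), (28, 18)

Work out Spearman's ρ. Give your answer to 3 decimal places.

Rank a: 2, 4, 3, 1, 5
Rank b: 4, 2, 5, 3, 1
d = rank(a) − rank(b): -2, 2, -2, -2, 4; Σd² = 32
ρ = 1 − 6Σd² / [n(n²−1)] = 1 − 6×32 / (5×24) = 1 − 192/120 ≈ -0.600

-0.600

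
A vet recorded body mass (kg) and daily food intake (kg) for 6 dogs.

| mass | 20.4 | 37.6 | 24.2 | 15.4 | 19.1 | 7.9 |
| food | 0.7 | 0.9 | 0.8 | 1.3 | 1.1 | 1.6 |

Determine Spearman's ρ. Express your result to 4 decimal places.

-0.7714

Rank mass: 4, 6, 5, 2, 3, 1
Rank food: 1, 3, 2, 5, 4, 6
d = rank(mass) − rank(food): 3, 3, 3, -3, -1, -5; Σd² = 62
ρ = 1 − 6Σd² / [n(n²−1)] = 1 − 6×62 / (6×35) = 1 − 372/210 ≈ -0.7714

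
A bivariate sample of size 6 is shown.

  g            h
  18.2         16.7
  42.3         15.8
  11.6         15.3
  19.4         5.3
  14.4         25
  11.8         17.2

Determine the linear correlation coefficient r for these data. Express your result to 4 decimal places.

n = 6, Σg = 117.7, Σh = 95.3, Σg² = 2978.05, Σh² = 1711.55, Σgh = 1815.54
nΣgh − ΣgΣh = 10893.24 − 11216.81 = -323.57
nΣg² − (Σg)² = 17868.3 − 13853.29 = 4015.01; nΣh² − (Σh)² = 10269.3 − 9082.09 = 1187.21
r = -323.57 / √(4015.01 × 1187.21) = -323.57 / 2183.2682 ≈ -0.1482

-0.1482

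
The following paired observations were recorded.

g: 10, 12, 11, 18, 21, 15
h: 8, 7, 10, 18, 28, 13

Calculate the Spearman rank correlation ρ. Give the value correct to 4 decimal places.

0.8286

Rank g: 1, 3, 2, 5, 6, 4
Rank h: 2, 1, 3, 5, 6, 4
d = rank(g) − rank(h): -1, 2, -1, 0, 0, 0; Σd² = 6
ρ = 1 − 6Σd² / [n(n²−1)] = 1 − 6×6 / (6×35) = 1 − 36/210 ≈ 0.8286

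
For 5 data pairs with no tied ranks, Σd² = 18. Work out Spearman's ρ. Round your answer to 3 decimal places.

0.100

ρ = 1 − 6Σd² / [n(n²−1)] = 1 − 6×18 / (5×24)
  = 1 − 108/120 = 1 − 0.9000 ≈ 0.100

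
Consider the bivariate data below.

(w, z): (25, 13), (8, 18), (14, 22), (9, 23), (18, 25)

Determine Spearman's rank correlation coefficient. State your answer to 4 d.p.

-0.1000

Rank w: 5, 1, 3, 2, 4
Rank z: 1, 2, 3, 4, 5
d = rank(w) − rank(z): 4, -1, 0, -2, -1; Σd² = 22
ρ = 1 − 6Σd² / [n(n²−1)] = 1 − 6×22 / (5×24) = 1 − 132/120 ≈ -0.1000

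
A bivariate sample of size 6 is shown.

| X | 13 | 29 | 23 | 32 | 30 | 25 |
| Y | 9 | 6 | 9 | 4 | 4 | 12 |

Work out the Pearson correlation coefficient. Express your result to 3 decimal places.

-0.622

n = 6, ΣX = 152, ΣY = 44, ΣX² = 4088, ΣY² = 374, ΣXY = 1046
nΣXY − ΣXΣY = 6276 − 6688 = -412
nΣX² − (ΣX)² = 24528 − 23104 = 1424; nΣY² − (ΣY)² = 2244 − 1936 = 308
r = -412 / √(1424 × 308) = -412 / 662.2628 ≈ -0.622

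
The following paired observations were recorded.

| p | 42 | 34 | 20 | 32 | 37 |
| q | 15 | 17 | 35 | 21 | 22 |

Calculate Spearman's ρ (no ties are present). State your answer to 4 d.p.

Rank p: 5, 3, 1, 2, 4
Rank q: 1, 2, 5, 3, 4
d = rank(p) − rank(q): 4, 1, -4, -1, 0; Σd² = 34
ρ = 1 − 6Σd² / [n(n²−1)] = 1 − 6×34 / (5×24) = 1 − 204/120 ≈ -0.7000

-0.7000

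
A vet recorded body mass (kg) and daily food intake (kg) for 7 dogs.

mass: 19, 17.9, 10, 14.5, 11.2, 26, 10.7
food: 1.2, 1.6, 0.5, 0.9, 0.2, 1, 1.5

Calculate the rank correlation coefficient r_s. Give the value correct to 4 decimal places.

Rank mass: 6, 5, 1, 4, 3, 7, 2
Rank food: 5, 7, 2, 3, 1, 4, 6
d = rank(mass) − rank(food): 1, -2, -1, 1, 2, 3, -4; Σd² = 36
ρ = 1 − 6Σd² / [n(n²−1)] = 1 − 6×36 / (7×48) = 1 − 216/336 ≈ 0.3571

0.3571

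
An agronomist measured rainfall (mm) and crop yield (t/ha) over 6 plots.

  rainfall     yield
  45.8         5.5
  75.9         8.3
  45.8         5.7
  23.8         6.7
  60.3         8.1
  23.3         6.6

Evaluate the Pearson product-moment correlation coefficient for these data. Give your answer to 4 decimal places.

0.5869

n = 6, Σx = 274.9, Σy = 40.9, Σx² = 14701.51, Σy² = 285.69, Σxy = 1944.6
nΣxy − ΣxΣy = 11667.6 − 11243.41 = 424.19
nΣx² − (Σx)² = 88209.06 − 75570.01 = 12639.05; nΣy² − (Σy)² = 1714.14 − 1672.81 = 41.33
r = 424.19 / √(12639.05 × 41.33) = 424.19 / 722.7530 ≈ 0.5869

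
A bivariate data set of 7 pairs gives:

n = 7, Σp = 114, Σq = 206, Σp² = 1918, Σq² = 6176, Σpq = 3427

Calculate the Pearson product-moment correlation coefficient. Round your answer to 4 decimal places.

r = (nΣpq − ΣpΣq) / √[(nΣp² − (Σp)²)(nΣq² − (Σq)²)]
Numerator: 7×3427 − 114×206 = 505
Denominator: √[(13426 − 12996)(43232 − 42436)] = √[430 × 796] = 585.0470
r = 505 / 585.0470 ≈ 0.8632

0.8632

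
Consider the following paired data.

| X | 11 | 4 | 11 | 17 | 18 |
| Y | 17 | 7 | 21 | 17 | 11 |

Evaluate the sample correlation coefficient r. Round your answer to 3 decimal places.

0.339

n = 5, ΣX = 61, ΣY = 73, ΣX² = 871, ΣY² = 1189, ΣXY = 933
nΣXY − ΣXΣY = 4665 − 4453 = 212
nΣX² − (ΣX)² = 4355 − 3721 = 634; nΣY² − (ΣY)² = 5945 − 5329 = 616
r = 212 / √(634 × 616) = 212 / 624.9352 ≈ 0.339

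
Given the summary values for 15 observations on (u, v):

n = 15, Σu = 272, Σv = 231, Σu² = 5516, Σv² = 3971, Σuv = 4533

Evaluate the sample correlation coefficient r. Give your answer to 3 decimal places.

0.701

r = (nΣuv − ΣuΣv) / √[(nΣu² − (Σu)²)(nΣv² − (Σv)²)]
Numerator: 15×4533 − 272×231 = 5163
Denominator: √[(82740 − 73984)(59565 − 53361)] = √[8756 × 6204] = 7370.3612
r = 5163 / 7370.3612 ≈ 0.701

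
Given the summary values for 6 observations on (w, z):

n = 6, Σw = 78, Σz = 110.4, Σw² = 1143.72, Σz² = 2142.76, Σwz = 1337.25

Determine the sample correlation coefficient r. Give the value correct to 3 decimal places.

r = (nΣwz − ΣwΣz) / √[(nΣw² − (Σw)²)(nΣz² − (Σz)²)]
Numerator: 6×1337.25 − 78×110.4 = -587.7
Denominator: √[(6862.32 − 6084)(12856.56 − 12188.16)] = √[778.32 × 668.4] = 721.2691
r = -587.7 / 721.2691 ≈ -0.815

-0.815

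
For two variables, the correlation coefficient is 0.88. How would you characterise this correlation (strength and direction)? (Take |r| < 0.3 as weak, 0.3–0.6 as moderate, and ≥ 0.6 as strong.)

strong positive

r = 0.88 > 0 so the relationship is positive.
|r| = 0.88, which falls in the strong range.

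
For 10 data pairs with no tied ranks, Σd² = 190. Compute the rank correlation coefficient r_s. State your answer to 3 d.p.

-0.152

ρ = 1 − 6Σd² / [n(n²−1)] = 1 − 6×190 / (10×99)
  = 1 − 1140/990 = 1 − 1.1515 ≈ -0.152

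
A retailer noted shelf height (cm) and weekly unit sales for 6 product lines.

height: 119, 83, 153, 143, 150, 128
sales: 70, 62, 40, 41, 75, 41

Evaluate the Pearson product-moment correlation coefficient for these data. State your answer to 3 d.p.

n = 6, Σx = 776, Σy = 329, Σx² = 103792, Σy² = 19331, Σxy = 41957
nΣxy − ΣxΣy = 251742 − 255304 = -3562
nΣx² − (Σx)² = 622752 − 602176 = 20576; nΣy² − (Σy)² = 115986 − 108241 = 7745
r = -3562 / √(20576 × 7745) = -3562 / 12623.8314 ≈ -0.282

-0.282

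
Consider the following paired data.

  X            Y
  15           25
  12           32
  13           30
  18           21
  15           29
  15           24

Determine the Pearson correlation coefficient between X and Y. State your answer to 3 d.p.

-0.914

n = 6, ΣX = 88, ΣY = 161, ΣX² = 1312, ΣY² = 4407, ΣXY = 2322
nΣXY − ΣXΣY = 13932 − 14168 = -236
nΣX² − (ΣX)² = 7872 − 7744 = 128; nΣY² − (ΣY)² = 26442 − 25921 = 521
r = -236 / √(128 × 521) = -236 / 258.2402 ≈ -0.914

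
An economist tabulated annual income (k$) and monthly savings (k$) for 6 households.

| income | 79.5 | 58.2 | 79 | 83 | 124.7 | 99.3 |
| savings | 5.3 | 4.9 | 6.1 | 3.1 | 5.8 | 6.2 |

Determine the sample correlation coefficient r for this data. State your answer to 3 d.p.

0.338

n = 6, Σx = 523.7, Σy = 31.4, Σx² = 48248.07, Σy² = 171, Σxy = 2784.65
nΣxy − ΣxΣy = 16707.9 − 16444.18 = 263.72
nΣx² − (Σx)² = 289488.42 − 274261.69 = 15226.73; nΣy² − (Σy)² = 1026 − 985.96 = 40.04
r = 263.72 / √(15226.73 × 40.04) = 263.72 / 780.8190 ≈ 0.338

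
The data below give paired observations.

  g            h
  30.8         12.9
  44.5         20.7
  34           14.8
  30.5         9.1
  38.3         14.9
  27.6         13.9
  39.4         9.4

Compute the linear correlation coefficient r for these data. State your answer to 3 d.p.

n = 7, Σg = 245.1, Σh = 95.7, Σg² = 8796.15, Σh² = 1400.33, Σgh = 3423.89
nΣgh − ΣgΣh = 23967.23 − 23456.07 = 511.16
nΣg² − (Σg)² = 61573.05 − 60074.01 = 1499.04; nΣh² − (Σh)² = 9802.31 − 9158.49 = 643.82
r = 511.16 / √(1499.04 × 643.82) = 511.16 / 982.4011 ≈ 0.520

0.520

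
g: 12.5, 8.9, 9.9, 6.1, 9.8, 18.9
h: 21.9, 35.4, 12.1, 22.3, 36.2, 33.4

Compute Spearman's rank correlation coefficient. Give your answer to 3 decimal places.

-0.257

Rank g: 5, 2, 4, 1, 3, 6
Rank h: 2, 5, 1, 3, 6, 4
d = rank(g) − rank(h): 3, -3, 3, -2, -3, 2; Σd² = 44
ρ = 1 − 6Σd² / [n(n²−1)] = 1 − 6×44 / (6×35) = 1 − 264/210 ≈ -0.257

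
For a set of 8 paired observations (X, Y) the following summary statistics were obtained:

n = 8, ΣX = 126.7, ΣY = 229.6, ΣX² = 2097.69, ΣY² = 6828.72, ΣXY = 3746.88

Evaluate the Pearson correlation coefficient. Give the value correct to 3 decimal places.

r = (nΣXY − ΣXΣY) / √[(nΣX² − (ΣX)²)(nΣY² − (ΣY)²)]
Numerator: 8×3746.88 − 126.7×229.6 = 884.72
Denominator: √[(16781.52 − 16052.89)(54629.76 − 52716.16)] = √[728.63 × 1913.6] = 1180.8075
r = 884.72 / 1180.8075 ≈ 0.749

0.749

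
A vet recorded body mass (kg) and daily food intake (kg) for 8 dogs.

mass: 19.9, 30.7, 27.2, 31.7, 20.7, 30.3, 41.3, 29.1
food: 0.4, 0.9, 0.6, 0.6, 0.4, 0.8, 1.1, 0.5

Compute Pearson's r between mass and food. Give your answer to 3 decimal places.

n = 8, Σx = 230.9, Σy = 5.3, Σx² = 6982.31, Σy² = 3.95, Σxy = 163.43
nΣxy − ΣxΣy = 1307.44 − 1223.77 = 83.67
nΣx² − (Σx)² = 55858.48 − 53314.81 = 2543.67; nΣy² − (Σy)² = 31.6 − 28.09 = 3.51
r = 83.67 / √(2543.67 × 3.51) = 83.67 / 94.4896 ≈ 0.885

0.885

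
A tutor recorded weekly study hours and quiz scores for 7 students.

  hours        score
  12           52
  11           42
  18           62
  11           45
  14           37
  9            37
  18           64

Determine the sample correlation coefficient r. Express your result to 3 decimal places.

0.823

n = 7, Σx = 93, Σy = 339, Σx² = 1311, Σy² = 17171, Σxy = 4700
nΣxy − ΣxΣy = 32900 − 31527 = 1373
nΣx² − (Σx)² = 9177 − 8649 = 528; nΣy² − (Σy)² = 120197 − 114921 = 5276
r = 1373 / √(528 × 5276) = 1373 / 1669.0500 ≈ 0.823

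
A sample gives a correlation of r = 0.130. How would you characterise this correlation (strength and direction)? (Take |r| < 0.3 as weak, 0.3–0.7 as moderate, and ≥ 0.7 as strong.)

weak positive

r = 0.130 > 0 so the relationship is positive.
|r| = 0.130, which falls in the weak range.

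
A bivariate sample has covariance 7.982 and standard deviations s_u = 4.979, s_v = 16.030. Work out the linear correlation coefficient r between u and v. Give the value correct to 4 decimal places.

0.1000

r = Cov(u,v) / (s_u · s_v) = 7.982 / (4.979 × 16.030)
  = 7.982 / 79.8134 ≈ 0.1000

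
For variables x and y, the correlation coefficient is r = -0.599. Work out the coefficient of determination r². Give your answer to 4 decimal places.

r² = (-0.599)² = 0.3588

0.3588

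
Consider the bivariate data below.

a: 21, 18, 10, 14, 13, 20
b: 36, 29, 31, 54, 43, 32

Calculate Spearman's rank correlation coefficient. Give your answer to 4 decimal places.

-0.0286

Rank a: 6, 4, 1, 3, 2, 5
Rank b: 4, 1, 2, 6, 5, 3
d = rank(a) − rank(b): 2, 3, -1, -3, -3, 2; Σd² = 36
ρ = 1 − 6Σd² / [n(n²−1)] = 1 − 6×36 / (6×35) = 1 − 216/210 ≈ -0.0286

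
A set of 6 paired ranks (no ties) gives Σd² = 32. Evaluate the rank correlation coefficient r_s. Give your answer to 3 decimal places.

0.086

ρ = 1 − 6Σd² / [n(n²−1)] = 1 − 6×32 / (6×35)
  = 1 − 192/210 = 1 − 0.9143 ≈ 0.086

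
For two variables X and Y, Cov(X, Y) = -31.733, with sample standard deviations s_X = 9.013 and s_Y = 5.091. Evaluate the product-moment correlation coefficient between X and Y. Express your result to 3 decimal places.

-0.692

r = Cov(X,Y) / (s_X · s_Y) = -31.733 / (9.013 × 5.091)
  = -31.733 / 45.8852 ≈ -0.692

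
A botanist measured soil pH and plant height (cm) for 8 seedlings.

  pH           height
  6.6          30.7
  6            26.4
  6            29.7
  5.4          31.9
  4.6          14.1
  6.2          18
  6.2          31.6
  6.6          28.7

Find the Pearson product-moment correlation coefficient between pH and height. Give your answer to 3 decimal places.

0.553

n = 8, Σx = 47.6, Σy = 211.1, Σx² = 286.32, Σy² = 5884.21, Σxy = 1273.28
nΣxy − ΣxΣy = 10186.24 − 10048.36 = 137.88
nΣx² − (Σx)² = 2290.56 − 2265.76 = 24.8; nΣy² − (Σy)² = 47073.68 − 44563.21 = 2510.47
r = 137.88 / √(24.8 × 2510.47) = 137.88 / 249.5188 ≈ 0.553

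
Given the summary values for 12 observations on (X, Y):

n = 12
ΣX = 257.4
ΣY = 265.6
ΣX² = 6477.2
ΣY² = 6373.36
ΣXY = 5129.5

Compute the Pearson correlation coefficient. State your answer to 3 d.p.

r = (nΣXY − ΣXΣY) / √[(nΣX² − (ΣX)²)(nΣY² − (ΣY)²)]
Numerator: 12×5129.5 − 257.4×265.6 = -6811.44
Denominator: √[(77726.4 − 66254.76)(76480.32 − 70543.36)] = √[11471.64 × 5936.96] = 8252.6764
r = -6811.44 / 8252.6764 ≈ -0.825

-0.825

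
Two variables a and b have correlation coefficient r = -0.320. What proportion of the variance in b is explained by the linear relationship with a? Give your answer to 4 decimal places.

r² = (-0.320)² = 0.1024

0.1024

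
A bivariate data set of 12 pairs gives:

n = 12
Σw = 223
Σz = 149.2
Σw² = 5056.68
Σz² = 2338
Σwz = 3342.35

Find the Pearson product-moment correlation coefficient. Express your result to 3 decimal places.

0.858

r = (nΣwz − ΣwΣz) / √[(nΣw² − (Σw)²)(nΣz² − (Σz)²)]
Numerator: 12×3342.35 − 223×149.2 = 6836.6
Denominator: √[(60680.16 − 49729)(28056 − 22260.64)] = √[10951.16 × 5795.36] = 7966.5497
r = 6836.6 / 7966.5497 ≈ 0.858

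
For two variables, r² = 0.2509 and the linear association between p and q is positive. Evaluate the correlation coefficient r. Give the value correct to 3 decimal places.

|r| = √0.2509 = 0.501
The association is positive, so r = 0.501.

0.501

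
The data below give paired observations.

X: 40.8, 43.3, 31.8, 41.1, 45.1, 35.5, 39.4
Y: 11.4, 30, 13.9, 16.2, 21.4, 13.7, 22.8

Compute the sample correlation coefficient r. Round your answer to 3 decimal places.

n = 7, ΣX = 277, ΣY = 129.4, ΣX² = 11086.6, ΣY² = 2651.1, ΣXY = 5221.77
nΣXY − ΣXΣY = 36552.39 − 35843.8 = 708.59
nΣX² − (ΣX)² = 77606.2 − 76729 = 877.2; nΣY² − (ΣY)² = 18557.7 − 16744.36 = 1813.34
r = 708.59 / √(877.2 × 1813.34) = 708.59 / 1261.2144 ≈ 0.562

0.562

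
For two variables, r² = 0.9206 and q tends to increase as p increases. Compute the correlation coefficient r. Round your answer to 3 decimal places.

|r| = √0.9206 = 0.959
The association is positive, so r = 0.959.

0.959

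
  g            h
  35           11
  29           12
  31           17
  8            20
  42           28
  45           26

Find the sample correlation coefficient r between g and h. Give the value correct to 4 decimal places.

0.3371

n = 6, Σg = 190, Σh = 114, Σg² = 6880, Σh² = 2414, Σgh = 3766
nΣgh − ΣgΣh = 22596 − 21660 = 936
nΣg² − (Σg)² = 41280 − 36100 = 5180; nΣh² − (Σh)² = 14484 − 12996 = 1488
r = 936 / √(5180 × 1488) = 936 / 2776.2997 ≈ 0.3371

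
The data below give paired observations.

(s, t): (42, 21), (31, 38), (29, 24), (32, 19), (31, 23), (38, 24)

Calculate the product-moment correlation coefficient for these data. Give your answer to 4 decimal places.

n = 6, Σs = 203, Σt = 149, Σs² = 6995, Σt² = 3927, Σst = 4989
nΣst − ΣsΣt = 29934 − 30247 = -313
nΣs² − (Σs)² = 41970 − 41209 = 761; nΣt² − (Σt)² = 23562 − 22201 = 1361
r = -313 / √(761 × 1361) = -313 / 1017.7038 ≈ -0.3076

-0.3076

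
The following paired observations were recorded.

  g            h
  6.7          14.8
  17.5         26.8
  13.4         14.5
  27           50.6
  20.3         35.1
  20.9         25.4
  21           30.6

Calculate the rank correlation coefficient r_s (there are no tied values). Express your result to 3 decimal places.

Rank g: 1, 3, 2, 7, 4, 5, 6
Rank h: 2, 4, 1, 7, 6, 3, 5
d = rank(g) − rank(h): -1, -1, 1, 0, -2, 2, 1; Σd² = 12
ρ = 1 − 6Σd² / [n(n²−1)] = 1 − 6×12 / (7×48) = 1 − 72/336 ≈ 0.786

0.786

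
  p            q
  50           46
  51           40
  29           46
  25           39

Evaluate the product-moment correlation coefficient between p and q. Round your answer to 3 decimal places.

n = 4, Σp = 155, Σq = 171, Σp² = 6567, Σq² = 7353, Σpq = 6649
nΣpq − ΣpΣq = 26596 − 26505 = 91
nΣp² − (Σp)² = 26268 − 24025 = 2243; nΣq² − (Σq)² = 29412 − 29241 = 171
r = 91 / √(2243 × 171) = 91 / 619.3166 ≈ 0.147

0.147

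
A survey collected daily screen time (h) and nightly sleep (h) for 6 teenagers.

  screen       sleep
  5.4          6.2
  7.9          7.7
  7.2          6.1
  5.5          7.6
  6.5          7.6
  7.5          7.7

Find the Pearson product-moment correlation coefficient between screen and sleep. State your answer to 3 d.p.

n = 6, Σx = 40, Σy = 42.9, Σx² = 272.16, Σy² = 309.75, Σxy = 287.18
nΣxy − ΣxΣy = 1723.08 − 1716 = 7.08
nΣx² − (Σx)² = 1632.96 − 1600 = 32.96; nΣy² − (Σy)² = 1858.5 − 1840.41 = 18.09
r = 7.08 / √(32.96 × 18.09) = 7.08 / 24.4182 ≈ 0.290

0.290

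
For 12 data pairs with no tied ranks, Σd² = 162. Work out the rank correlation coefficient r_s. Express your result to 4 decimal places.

0.4336

ρ = 1 − 6Σd² / [n(n²−1)] = 1 − 6×162 / (12×143)
  = 1 − 972/1716 = 1 − 0.56643 ≈ 0.4336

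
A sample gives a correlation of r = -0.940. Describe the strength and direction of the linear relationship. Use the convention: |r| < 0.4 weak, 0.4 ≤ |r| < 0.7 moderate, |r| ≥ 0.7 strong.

strong negative

r = -0.940 < 0 so the relationship is negative.
|r| = 0.940, which falls in the strong range.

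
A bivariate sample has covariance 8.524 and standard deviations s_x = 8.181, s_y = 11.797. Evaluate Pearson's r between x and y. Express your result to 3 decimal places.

0.088

r = Cov(x,y) / (s_x · s_y) = 8.524 / (8.181 × 11.797)
  = 8.524 / 96.5113 ≈ 0.088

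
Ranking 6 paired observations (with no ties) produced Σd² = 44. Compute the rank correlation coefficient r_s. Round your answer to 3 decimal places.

ρ = 1 − 6Σd² / [n(n²−1)] = 1 − 6×44 / (6×35)
  = 1 − 264/210 = 1 − 1.2571 ≈ -0.257

-0.257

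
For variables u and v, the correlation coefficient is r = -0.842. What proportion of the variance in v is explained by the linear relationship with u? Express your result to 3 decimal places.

0.709

r² = (-0.842)² = 0.709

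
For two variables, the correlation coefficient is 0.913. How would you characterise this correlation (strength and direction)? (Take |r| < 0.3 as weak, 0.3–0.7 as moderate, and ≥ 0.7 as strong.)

r = 0.913 > 0 so the relationship is positive.
|r| = 0.913, which falls in the strong range.

strong positive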